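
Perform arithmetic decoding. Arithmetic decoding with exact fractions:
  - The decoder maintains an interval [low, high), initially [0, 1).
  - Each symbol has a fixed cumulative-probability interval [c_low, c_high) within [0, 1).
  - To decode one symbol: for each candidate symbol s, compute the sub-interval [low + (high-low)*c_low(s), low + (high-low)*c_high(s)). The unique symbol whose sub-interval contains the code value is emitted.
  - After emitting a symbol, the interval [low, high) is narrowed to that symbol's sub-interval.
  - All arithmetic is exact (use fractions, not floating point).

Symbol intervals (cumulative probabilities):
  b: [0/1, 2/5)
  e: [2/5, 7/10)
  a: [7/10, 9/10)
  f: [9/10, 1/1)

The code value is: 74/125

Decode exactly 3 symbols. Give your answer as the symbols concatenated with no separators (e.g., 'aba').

Answer: eea

Derivation:
Step 1: interval [0/1, 1/1), width = 1/1 - 0/1 = 1/1
  'b': [0/1 + 1/1*0/1, 0/1 + 1/1*2/5) = [0/1, 2/5)
  'e': [0/1 + 1/1*2/5, 0/1 + 1/1*7/10) = [2/5, 7/10) <- contains code 74/125
  'a': [0/1 + 1/1*7/10, 0/1 + 1/1*9/10) = [7/10, 9/10)
  'f': [0/1 + 1/1*9/10, 0/1 + 1/1*1/1) = [9/10, 1/1)
  emit 'e', narrow to [2/5, 7/10)
Step 2: interval [2/5, 7/10), width = 7/10 - 2/5 = 3/10
  'b': [2/5 + 3/10*0/1, 2/5 + 3/10*2/5) = [2/5, 13/25)
  'e': [2/5 + 3/10*2/5, 2/5 + 3/10*7/10) = [13/25, 61/100) <- contains code 74/125
  'a': [2/5 + 3/10*7/10, 2/5 + 3/10*9/10) = [61/100, 67/100)
  'f': [2/5 + 3/10*9/10, 2/5 + 3/10*1/1) = [67/100, 7/10)
  emit 'e', narrow to [13/25, 61/100)
Step 3: interval [13/25, 61/100), width = 61/100 - 13/25 = 9/100
  'b': [13/25 + 9/100*0/1, 13/25 + 9/100*2/5) = [13/25, 139/250)
  'e': [13/25 + 9/100*2/5, 13/25 + 9/100*7/10) = [139/250, 583/1000)
  'a': [13/25 + 9/100*7/10, 13/25 + 9/100*9/10) = [583/1000, 601/1000) <- contains code 74/125
  'f': [13/25 + 9/100*9/10, 13/25 + 9/100*1/1) = [601/1000, 61/100)
  emit 'a', narrow to [583/1000, 601/1000)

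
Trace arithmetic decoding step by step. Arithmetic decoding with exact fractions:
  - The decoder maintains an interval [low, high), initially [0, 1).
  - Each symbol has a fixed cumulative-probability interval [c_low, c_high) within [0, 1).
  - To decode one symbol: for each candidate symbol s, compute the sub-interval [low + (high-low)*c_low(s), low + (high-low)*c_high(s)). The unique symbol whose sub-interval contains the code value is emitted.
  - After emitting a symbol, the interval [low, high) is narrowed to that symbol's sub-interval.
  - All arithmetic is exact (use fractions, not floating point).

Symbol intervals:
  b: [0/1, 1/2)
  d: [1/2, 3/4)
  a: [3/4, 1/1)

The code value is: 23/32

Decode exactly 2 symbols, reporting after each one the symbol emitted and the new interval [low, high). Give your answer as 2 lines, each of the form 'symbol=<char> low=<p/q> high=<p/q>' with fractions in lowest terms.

Step 1: interval [0/1, 1/1), width = 1/1 - 0/1 = 1/1
  'b': [0/1 + 1/1*0/1, 0/1 + 1/1*1/2) = [0/1, 1/2)
  'd': [0/1 + 1/1*1/2, 0/1 + 1/1*3/4) = [1/2, 3/4) <- contains code 23/32
  'a': [0/1 + 1/1*3/4, 0/1 + 1/1*1/1) = [3/4, 1/1)
  emit 'd', narrow to [1/2, 3/4)
Step 2: interval [1/2, 3/4), width = 3/4 - 1/2 = 1/4
  'b': [1/2 + 1/4*0/1, 1/2 + 1/4*1/2) = [1/2, 5/8)
  'd': [1/2 + 1/4*1/2, 1/2 + 1/4*3/4) = [5/8, 11/16)
  'a': [1/2 + 1/4*3/4, 1/2 + 1/4*1/1) = [11/16, 3/4) <- contains code 23/32
  emit 'a', narrow to [11/16, 3/4)

Answer: symbol=d low=1/2 high=3/4
symbol=a low=11/16 high=3/4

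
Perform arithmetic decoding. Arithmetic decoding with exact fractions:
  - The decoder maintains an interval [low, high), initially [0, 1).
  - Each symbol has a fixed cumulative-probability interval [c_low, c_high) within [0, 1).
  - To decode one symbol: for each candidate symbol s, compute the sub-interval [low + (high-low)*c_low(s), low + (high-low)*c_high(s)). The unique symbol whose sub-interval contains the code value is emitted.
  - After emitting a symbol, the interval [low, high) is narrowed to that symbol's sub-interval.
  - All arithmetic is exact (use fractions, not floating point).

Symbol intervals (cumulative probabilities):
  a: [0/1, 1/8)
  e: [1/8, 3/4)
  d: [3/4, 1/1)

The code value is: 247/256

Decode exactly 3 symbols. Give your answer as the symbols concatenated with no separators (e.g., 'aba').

Answer: dde

Derivation:
Step 1: interval [0/1, 1/1), width = 1/1 - 0/1 = 1/1
  'a': [0/1 + 1/1*0/1, 0/1 + 1/1*1/8) = [0/1, 1/8)
  'e': [0/1 + 1/1*1/8, 0/1 + 1/1*3/4) = [1/8, 3/4)
  'd': [0/1 + 1/1*3/4, 0/1 + 1/1*1/1) = [3/4, 1/1) <- contains code 247/256
  emit 'd', narrow to [3/4, 1/1)
Step 2: interval [3/4, 1/1), width = 1/1 - 3/4 = 1/4
  'a': [3/4 + 1/4*0/1, 3/4 + 1/4*1/8) = [3/4, 25/32)
  'e': [3/4 + 1/4*1/8, 3/4 + 1/4*3/4) = [25/32, 15/16)
  'd': [3/4 + 1/4*3/4, 3/4 + 1/4*1/1) = [15/16, 1/1) <- contains code 247/256
  emit 'd', narrow to [15/16, 1/1)
Step 3: interval [15/16, 1/1), width = 1/1 - 15/16 = 1/16
  'a': [15/16 + 1/16*0/1, 15/16 + 1/16*1/8) = [15/16, 121/128)
  'e': [15/16 + 1/16*1/8, 15/16 + 1/16*3/4) = [121/128, 63/64) <- contains code 247/256
  'd': [15/16 + 1/16*3/4, 15/16 + 1/16*1/1) = [63/64, 1/1)
  emit 'e', narrow to [121/128, 63/64)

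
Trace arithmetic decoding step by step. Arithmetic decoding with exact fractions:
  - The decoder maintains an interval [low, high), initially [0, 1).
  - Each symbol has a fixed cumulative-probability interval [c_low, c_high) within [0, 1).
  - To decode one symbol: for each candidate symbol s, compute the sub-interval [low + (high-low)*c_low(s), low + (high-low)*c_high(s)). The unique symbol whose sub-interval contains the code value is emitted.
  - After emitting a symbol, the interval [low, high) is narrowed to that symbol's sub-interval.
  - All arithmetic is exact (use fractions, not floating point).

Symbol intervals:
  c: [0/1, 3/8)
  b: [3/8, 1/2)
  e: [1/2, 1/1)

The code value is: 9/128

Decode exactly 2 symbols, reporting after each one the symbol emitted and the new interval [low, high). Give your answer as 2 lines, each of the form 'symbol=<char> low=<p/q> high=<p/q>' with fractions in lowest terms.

Step 1: interval [0/1, 1/1), width = 1/1 - 0/1 = 1/1
  'c': [0/1 + 1/1*0/1, 0/1 + 1/1*3/8) = [0/1, 3/8) <- contains code 9/128
  'b': [0/1 + 1/1*3/8, 0/1 + 1/1*1/2) = [3/8, 1/2)
  'e': [0/1 + 1/1*1/2, 0/1 + 1/1*1/1) = [1/2, 1/1)
  emit 'c', narrow to [0/1, 3/8)
Step 2: interval [0/1, 3/8), width = 3/8 - 0/1 = 3/8
  'c': [0/1 + 3/8*0/1, 0/1 + 3/8*3/8) = [0/1, 9/64) <- contains code 9/128
  'b': [0/1 + 3/8*3/8, 0/1 + 3/8*1/2) = [9/64, 3/16)
  'e': [0/1 + 3/8*1/2, 0/1 + 3/8*1/1) = [3/16, 3/8)
  emit 'c', narrow to [0/1, 9/64)

Answer: symbol=c low=0/1 high=3/8
symbol=c low=0/1 high=9/64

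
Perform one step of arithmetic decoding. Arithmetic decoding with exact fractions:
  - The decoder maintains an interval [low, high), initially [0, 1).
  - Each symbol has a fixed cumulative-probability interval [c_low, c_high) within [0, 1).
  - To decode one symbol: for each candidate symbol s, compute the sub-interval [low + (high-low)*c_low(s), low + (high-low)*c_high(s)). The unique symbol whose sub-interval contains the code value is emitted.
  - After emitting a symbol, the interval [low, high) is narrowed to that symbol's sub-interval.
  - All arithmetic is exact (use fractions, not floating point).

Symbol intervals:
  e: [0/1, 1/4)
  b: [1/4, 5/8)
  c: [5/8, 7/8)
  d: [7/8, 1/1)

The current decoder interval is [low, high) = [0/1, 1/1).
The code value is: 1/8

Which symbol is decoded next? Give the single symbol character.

Answer: e

Derivation:
Interval width = high − low = 1/1 − 0/1 = 1/1
Scaled code = (code − low) / width = (1/8 − 0/1) / 1/1 = 1/8
  e: [0/1, 1/4) ← scaled code falls here ✓
  b: [1/4, 5/8) 
  c: [5/8, 7/8) 
  d: [7/8, 1/1) 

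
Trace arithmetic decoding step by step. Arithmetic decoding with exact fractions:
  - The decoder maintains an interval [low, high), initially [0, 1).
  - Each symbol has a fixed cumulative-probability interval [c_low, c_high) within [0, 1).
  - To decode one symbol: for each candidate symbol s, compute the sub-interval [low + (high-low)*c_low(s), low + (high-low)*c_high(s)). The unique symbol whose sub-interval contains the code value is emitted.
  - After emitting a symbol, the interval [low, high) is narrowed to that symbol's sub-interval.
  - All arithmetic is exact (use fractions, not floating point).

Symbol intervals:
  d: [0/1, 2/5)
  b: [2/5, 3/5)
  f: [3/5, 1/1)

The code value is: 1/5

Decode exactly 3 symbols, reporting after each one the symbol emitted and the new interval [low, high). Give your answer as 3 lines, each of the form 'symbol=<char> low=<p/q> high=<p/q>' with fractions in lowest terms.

Step 1: interval [0/1, 1/1), width = 1/1 - 0/1 = 1/1
  'd': [0/1 + 1/1*0/1, 0/1 + 1/1*2/5) = [0/1, 2/5) <- contains code 1/5
  'b': [0/1 + 1/1*2/5, 0/1 + 1/1*3/5) = [2/5, 3/5)
  'f': [0/1 + 1/1*3/5, 0/1 + 1/1*1/1) = [3/5, 1/1)
  emit 'd', narrow to [0/1, 2/5)
Step 2: interval [0/1, 2/5), width = 2/5 - 0/1 = 2/5
  'd': [0/1 + 2/5*0/1, 0/1 + 2/5*2/5) = [0/1, 4/25)
  'b': [0/1 + 2/5*2/5, 0/1 + 2/5*3/5) = [4/25, 6/25) <- contains code 1/5
  'f': [0/1 + 2/5*3/5, 0/1 + 2/5*1/1) = [6/25, 2/5)
  emit 'b', narrow to [4/25, 6/25)
Step 3: interval [4/25, 6/25), width = 6/25 - 4/25 = 2/25
  'd': [4/25 + 2/25*0/1, 4/25 + 2/25*2/5) = [4/25, 24/125)
  'b': [4/25 + 2/25*2/5, 4/25 + 2/25*3/5) = [24/125, 26/125) <- contains code 1/5
  'f': [4/25 + 2/25*3/5, 4/25 + 2/25*1/1) = [26/125, 6/25)
  emit 'b', narrow to [24/125, 26/125)

Answer: symbol=d low=0/1 high=2/5
symbol=b low=4/25 high=6/25
symbol=b low=24/125 high=26/125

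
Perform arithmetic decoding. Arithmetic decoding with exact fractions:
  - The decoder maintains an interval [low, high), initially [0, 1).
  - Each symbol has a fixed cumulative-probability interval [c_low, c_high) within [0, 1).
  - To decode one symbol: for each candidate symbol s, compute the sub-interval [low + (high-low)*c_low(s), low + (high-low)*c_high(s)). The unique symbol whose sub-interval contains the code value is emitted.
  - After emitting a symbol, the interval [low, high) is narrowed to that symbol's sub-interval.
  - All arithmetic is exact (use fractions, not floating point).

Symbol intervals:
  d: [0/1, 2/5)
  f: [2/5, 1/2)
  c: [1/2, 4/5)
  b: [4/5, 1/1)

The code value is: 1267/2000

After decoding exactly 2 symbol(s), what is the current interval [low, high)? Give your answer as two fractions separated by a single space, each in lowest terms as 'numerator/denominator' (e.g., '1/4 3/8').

Answer: 31/50 13/20

Derivation:
Step 1: interval [0/1, 1/1), width = 1/1 - 0/1 = 1/1
  'd': [0/1 + 1/1*0/1, 0/1 + 1/1*2/5) = [0/1, 2/5)
  'f': [0/1 + 1/1*2/5, 0/1 + 1/1*1/2) = [2/5, 1/2)
  'c': [0/1 + 1/1*1/2, 0/1 + 1/1*4/5) = [1/2, 4/5) <- contains code 1267/2000
  'b': [0/1 + 1/1*4/5, 0/1 + 1/1*1/1) = [4/5, 1/1)
  emit 'c', narrow to [1/2, 4/5)
Step 2: interval [1/2, 4/5), width = 4/5 - 1/2 = 3/10
  'd': [1/2 + 3/10*0/1, 1/2 + 3/10*2/5) = [1/2, 31/50)
  'f': [1/2 + 3/10*2/5, 1/2 + 3/10*1/2) = [31/50, 13/20) <- contains code 1267/2000
  'c': [1/2 + 3/10*1/2, 1/2 + 3/10*4/5) = [13/20, 37/50)
  'b': [1/2 + 3/10*4/5, 1/2 + 3/10*1/1) = [37/50, 4/5)
  emit 'f', narrow to [31/50, 13/20)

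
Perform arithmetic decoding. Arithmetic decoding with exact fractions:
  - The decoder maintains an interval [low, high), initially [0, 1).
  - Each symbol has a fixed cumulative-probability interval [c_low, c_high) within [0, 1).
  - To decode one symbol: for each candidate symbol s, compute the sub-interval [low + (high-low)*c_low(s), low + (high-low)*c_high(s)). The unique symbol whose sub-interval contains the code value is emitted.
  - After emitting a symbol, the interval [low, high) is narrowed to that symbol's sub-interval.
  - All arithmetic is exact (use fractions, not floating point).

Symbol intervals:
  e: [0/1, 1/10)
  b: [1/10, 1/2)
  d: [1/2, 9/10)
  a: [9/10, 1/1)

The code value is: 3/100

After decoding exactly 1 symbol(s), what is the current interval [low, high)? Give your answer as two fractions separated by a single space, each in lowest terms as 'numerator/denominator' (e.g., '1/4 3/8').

Answer: 0/1 1/10

Derivation:
Step 1: interval [0/1, 1/1), width = 1/1 - 0/1 = 1/1
  'e': [0/1 + 1/1*0/1, 0/1 + 1/1*1/10) = [0/1, 1/10) <- contains code 3/100
  'b': [0/1 + 1/1*1/10, 0/1 + 1/1*1/2) = [1/10, 1/2)
  'd': [0/1 + 1/1*1/2, 0/1 + 1/1*9/10) = [1/2, 9/10)
  'a': [0/1 + 1/1*9/10, 0/1 + 1/1*1/1) = [9/10, 1/1)
  emit 'e', narrow to [0/1, 1/10)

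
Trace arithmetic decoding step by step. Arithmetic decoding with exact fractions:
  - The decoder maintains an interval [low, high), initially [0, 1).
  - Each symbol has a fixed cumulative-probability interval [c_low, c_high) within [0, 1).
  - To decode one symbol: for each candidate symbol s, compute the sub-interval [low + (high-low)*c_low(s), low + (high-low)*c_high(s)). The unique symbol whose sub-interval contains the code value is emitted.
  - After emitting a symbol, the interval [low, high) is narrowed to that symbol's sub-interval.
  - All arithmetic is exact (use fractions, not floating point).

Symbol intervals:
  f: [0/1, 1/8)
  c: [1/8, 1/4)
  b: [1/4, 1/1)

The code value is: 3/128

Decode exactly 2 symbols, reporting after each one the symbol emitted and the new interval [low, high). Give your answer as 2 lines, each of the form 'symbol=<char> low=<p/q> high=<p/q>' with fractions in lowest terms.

Answer: symbol=f low=0/1 high=1/8
symbol=c low=1/64 high=1/32

Derivation:
Step 1: interval [0/1, 1/1), width = 1/1 - 0/1 = 1/1
  'f': [0/1 + 1/1*0/1, 0/1 + 1/1*1/8) = [0/1, 1/8) <- contains code 3/128
  'c': [0/1 + 1/1*1/8, 0/1 + 1/1*1/4) = [1/8, 1/4)
  'b': [0/1 + 1/1*1/4, 0/1 + 1/1*1/1) = [1/4, 1/1)
  emit 'f', narrow to [0/1, 1/8)
Step 2: interval [0/1, 1/8), width = 1/8 - 0/1 = 1/8
  'f': [0/1 + 1/8*0/1, 0/1 + 1/8*1/8) = [0/1, 1/64)
  'c': [0/1 + 1/8*1/8, 0/1 + 1/8*1/4) = [1/64, 1/32) <- contains code 3/128
  'b': [0/1 + 1/8*1/4, 0/1 + 1/8*1/1) = [1/32, 1/8)
  emit 'c', narrow to [1/64, 1/32)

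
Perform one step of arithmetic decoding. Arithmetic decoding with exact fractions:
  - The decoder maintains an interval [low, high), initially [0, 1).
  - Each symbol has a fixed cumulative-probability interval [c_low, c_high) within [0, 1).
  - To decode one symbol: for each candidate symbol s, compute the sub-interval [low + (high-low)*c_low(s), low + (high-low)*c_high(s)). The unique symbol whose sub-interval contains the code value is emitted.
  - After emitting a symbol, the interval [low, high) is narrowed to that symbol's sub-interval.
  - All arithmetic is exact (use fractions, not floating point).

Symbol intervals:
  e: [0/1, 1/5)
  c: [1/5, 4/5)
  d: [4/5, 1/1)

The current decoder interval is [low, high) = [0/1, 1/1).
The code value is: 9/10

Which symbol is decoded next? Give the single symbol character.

Interval width = high − low = 1/1 − 0/1 = 1/1
Scaled code = (code − low) / width = (9/10 − 0/1) / 1/1 = 9/10
  e: [0/1, 1/5) 
  c: [1/5, 4/5) 
  d: [4/5, 1/1) ← scaled code falls here ✓

Answer: d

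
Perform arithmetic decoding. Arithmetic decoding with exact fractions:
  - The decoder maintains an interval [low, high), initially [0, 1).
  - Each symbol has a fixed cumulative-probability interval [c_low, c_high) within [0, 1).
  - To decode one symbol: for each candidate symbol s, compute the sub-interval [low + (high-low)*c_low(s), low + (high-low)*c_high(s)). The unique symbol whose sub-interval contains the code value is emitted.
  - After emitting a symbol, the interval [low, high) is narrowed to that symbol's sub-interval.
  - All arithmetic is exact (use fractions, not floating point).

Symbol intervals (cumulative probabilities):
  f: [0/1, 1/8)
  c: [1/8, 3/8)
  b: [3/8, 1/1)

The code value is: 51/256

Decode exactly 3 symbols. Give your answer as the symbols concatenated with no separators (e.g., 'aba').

Answer: ccb

Derivation:
Step 1: interval [0/1, 1/1), width = 1/1 - 0/1 = 1/1
  'f': [0/1 + 1/1*0/1, 0/1 + 1/1*1/8) = [0/1, 1/8)
  'c': [0/1 + 1/1*1/8, 0/1 + 1/1*3/8) = [1/8, 3/8) <- contains code 51/256
  'b': [0/1 + 1/1*3/8, 0/1 + 1/1*1/1) = [3/8, 1/1)
  emit 'c', narrow to [1/8, 3/8)
Step 2: interval [1/8, 3/8), width = 3/8 - 1/8 = 1/4
  'f': [1/8 + 1/4*0/1, 1/8 + 1/4*1/8) = [1/8, 5/32)
  'c': [1/8 + 1/4*1/8, 1/8 + 1/4*3/8) = [5/32, 7/32) <- contains code 51/256
  'b': [1/8 + 1/4*3/8, 1/8 + 1/4*1/1) = [7/32, 3/8)
  emit 'c', narrow to [5/32, 7/32)
Step 3: interval [5/32, 7/32), width = 7/32 - 5/32 = 1/16
  'f': [5/32 + 1/16*0/1, 5/32 + 1/16*1/8) = [5/32, 21/128)
  'c': [5/32 + 1/16*1/8, 5/32 + 1/16*3/8) = [21/128, 23/128)
  'b': [5/32 + 1/16*3/8, 5/32 + 1/16*1/1) = [23/128, 7/32) <- contains code 51/256
  emit 'b', narrow to [23/128, 7/32)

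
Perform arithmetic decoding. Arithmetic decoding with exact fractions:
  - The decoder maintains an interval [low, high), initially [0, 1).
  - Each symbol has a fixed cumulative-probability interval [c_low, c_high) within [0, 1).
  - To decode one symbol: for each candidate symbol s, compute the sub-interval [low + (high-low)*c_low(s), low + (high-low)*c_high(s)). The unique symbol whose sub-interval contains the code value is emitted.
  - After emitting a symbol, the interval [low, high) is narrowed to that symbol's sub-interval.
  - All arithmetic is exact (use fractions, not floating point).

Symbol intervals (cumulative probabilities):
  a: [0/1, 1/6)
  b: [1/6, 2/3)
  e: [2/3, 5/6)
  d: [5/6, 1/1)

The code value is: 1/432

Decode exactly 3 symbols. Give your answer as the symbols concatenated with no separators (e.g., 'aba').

Step 1: interval [0/1, 1/1), width = 1/1 - 0/1 = 1/1
  'a': [0/1 + 1/1*0/1, 0/1 + 1/1*1/6) = [0/1, 1/6) <- contains code 1/432
  'b': [0/1 + 1/1*1/6, 0/1 + 1/1*2/3) = [1/6, 2/3)
  'e': [0/1 + 1/1*2/3, 0/1 + 1/1*5/6) = [2/3, 5/6)
  'd': [0/1 + 1/1*5/6, 0/1 + 1/1*1/1) = [5/6, 1/1)
  emit 'a', narrow to [0/1, 1/6)
Step 2: interval [0/1, 1/6), width = 1/6 - 0/1 = 1/6
  'a': [0/1 + 1/6*0/1, 0/1 + 1/6*1/6) = [0/1, 1/36) <- contains code 1/432
  'b': [0/1 + 1/6*1/6, 0/1 + 1/6*2/3) = [1/36, 1/9)
  'e': [0/1 + 1/6*2/3, 0/1 + 1/6*5/6) = [1/9, 5/36)
  'd': [0/1 + 1/6*5/6, 0/1 + 1/6*1/1) = [5/36, 1/6)
  emit 'a', narrow to [0/1, 1/36)
Step 3: interval [0/1, 1/36), width = 1/36 - 0/1 = 1/36
  'a': [0/1 + 1/36*0/1, 0/1 + 1/36*1/6) = [0/1, 1/216) <- contains code 1/432
  'b': [0/1 + 1/36*1/6, 0/1 + 1/36*2/3) = [1/216, 1/54)
  'e': [0/1 + 1/36*2/3, 0/1 + 1/36*5/6) = [1/54, 5/216)
  'd': [0/1 + 1/36*5/6, 0/1 + 1/36*1/1) = [5/216, 1/36)
  emit 'a', narrow to [0/1, 1/216)

Answer: aaa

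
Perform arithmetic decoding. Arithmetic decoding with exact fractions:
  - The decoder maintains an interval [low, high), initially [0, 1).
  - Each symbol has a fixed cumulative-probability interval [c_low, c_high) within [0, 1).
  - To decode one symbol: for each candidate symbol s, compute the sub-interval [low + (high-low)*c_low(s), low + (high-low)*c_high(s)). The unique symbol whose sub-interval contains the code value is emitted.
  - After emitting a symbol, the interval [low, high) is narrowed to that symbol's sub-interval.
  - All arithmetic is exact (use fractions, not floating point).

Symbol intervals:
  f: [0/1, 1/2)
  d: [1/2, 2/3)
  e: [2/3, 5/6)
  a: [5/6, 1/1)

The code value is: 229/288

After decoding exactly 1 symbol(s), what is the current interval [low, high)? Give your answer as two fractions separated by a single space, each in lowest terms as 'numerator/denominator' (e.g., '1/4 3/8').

Answer: 2/3 5/6

Derivation:
Step 1: interval [0/1, 1/1), width = 1/1 - 0/1 = 1/1
  'f': [0/1 + 1/1*0/1, 0/1 + 1/1*1/2) = [0/1, 1/2)
  'd': [0/1 + 1/1*1/2, 0/1 + 1/1*2/3) = [1/2, 2/3)
  'e': [0/1 + 1/1*2/3, 0/1 + 1/1*5/6) = [2/3, 5/6) <- contains code 229/288
  'a': [0/1 + 1/1*5/6, 0/1 + 1/1*1/1) = [5/6, 1/1)
  emit 'e', narrow to [2/3, 5/6)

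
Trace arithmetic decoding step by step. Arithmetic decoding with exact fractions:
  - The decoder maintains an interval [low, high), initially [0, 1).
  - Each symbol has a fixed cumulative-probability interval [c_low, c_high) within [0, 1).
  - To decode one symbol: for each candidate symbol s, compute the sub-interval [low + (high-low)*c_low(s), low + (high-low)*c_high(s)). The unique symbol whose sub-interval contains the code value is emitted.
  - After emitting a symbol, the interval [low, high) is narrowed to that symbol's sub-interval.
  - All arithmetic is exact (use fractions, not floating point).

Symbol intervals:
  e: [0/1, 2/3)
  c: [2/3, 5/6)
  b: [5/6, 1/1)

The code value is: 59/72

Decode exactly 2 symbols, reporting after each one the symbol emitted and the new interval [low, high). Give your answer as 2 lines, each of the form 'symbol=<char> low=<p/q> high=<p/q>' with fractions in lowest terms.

Step 1: interval [0/1, 1/1), width = 1/1 - 0/1 = 1/1
  'e': [0/1 + 1/1*0/1, 0/1 + 1/1*2/3) = [0/1, 2/3)
  'c': [0/1 + 1/1*2/3, 0/1 + 1/1*5/6) = [2/3, 5/6) <- contains code 59/72
  'b': [0/1 + 1/1*5/6, 0/1 + 1/1*1/1) = [5/6, 1/1)
  emit 'c', narrow to [2/3, 5/6)
Step 2: interval [2/3, 5/6), width = 5/6 - 2/3 = 1/6
  'e': [2/3 + 1/6*0/1, 2/3 + 1/6*2/3) = [2/3, 7/9)
  'c': [2/3 + 1/6*2/3, 2/3 + 1/6*5/6) = [7/9, 29/36)
  'b': [2/3 + 1/6*5/6, 2/3 + 1/6*1/1) = [29/36, 5/6) <- contains code 59/72
  emit 'b', narrow to [29/36, 5/6)

Answer: symbol=c low=2/3 high=5/6
symbol=b low=29/36 high=5/6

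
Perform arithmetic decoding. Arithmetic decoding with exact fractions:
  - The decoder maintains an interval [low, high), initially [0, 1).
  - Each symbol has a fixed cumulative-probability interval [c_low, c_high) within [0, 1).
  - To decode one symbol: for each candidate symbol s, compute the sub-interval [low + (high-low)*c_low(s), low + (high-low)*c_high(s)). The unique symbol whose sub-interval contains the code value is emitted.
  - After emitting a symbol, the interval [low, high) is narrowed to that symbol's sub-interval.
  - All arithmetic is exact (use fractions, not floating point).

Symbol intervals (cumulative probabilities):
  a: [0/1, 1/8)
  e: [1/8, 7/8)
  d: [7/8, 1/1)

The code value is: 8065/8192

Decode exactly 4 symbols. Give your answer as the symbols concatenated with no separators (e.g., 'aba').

Answer: ddaa

Derivation:
Step 1: interval [0/1, 1/1), width = 1/1 - 0/1 = 1/1
  'a': [0/1 + 1/1*0/1, 0/1 + 1/1*1/8) = [0/1, 1/8)
  'e': [0/1 + 1/1*1/8, 0/1 + 1/1*7/8) = [1/8, 7/8)
  'd': [0/1 + 1/1*7/8, 0/1 + 1/1*1/1) = [7/8, 1/1) <- contains code 8065/8192
  emit 'd', narrow to [7/8, 1/1)
Step 2: interval [7/8, 1/1), width = 1/1 - 7/8 = 1/8
  'a': [7/8 + 1/8*0/1, 7/8 + 1/8*1/8) = [7/8, 57/64)
  'e': [7/8 + 1/8*1/8, 7/8 + 1/8*7/8) = [57/64, 63/64)
  'd': [7/8 + 1/8*7/8, 7/8 + 1/8*1/1) = [63/64, 1/1) <- contains code 8065/8192
  emit 'd', narrow to [63/64, 1/1)
Step 3: interval [63/64, 1/1), width = 1/1 - 63/64 = 1/64
  'a': [63/64 + 1/64*0/1, 63/64 + 1/64*1/8) = [63/64, 505/512) <- contains code 8065/8192
  'e': [63/64 + 1/64*1/8, 63/64 + 1/64*7/8) = [505/512, 511/512)
  'd': [63/64 + 1/64*7/8, 63/64 + 1/64*1/1) = [511/512, 1/1)
  emit 'a', narrow to [63/64, 505/512)
Step 4: interval [63/64, 505/512), width = 505/512 - 63/64 = 1/512
  'a': [63/64 + 1/512*0/1, 63/64 + 1/512*1/8) = [63/64, 4033/4096) <- contains code 8065/8192
  'e': [63/64 + 1/512*1/8, 63/64 + 1/512*7/8) = [4033/4096, 4039/4096)
  'd': [63/64 + 1/512*7/8, 63/64 + 1/512*1/1) = [4039/4096, 505/512)
  emit 'a', narrow to [63/64, 4033/4096)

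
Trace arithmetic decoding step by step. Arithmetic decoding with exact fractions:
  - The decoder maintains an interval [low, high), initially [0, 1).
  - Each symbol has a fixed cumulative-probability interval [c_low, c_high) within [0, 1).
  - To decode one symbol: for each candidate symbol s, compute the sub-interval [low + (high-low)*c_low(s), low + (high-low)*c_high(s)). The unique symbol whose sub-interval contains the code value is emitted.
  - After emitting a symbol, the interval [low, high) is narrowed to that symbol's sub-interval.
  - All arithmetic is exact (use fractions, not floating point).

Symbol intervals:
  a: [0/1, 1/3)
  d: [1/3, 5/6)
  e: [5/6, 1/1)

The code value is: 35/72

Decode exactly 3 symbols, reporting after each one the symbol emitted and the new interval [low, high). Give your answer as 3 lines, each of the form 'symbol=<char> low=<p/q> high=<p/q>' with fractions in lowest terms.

Answer: symbol=d low=1/3 high=5/6
symbol=a low=1/3 high=1/2
symbol=e low=17/36 high=1/2

Derivation:
Step 1: interval [0/1, 1/1), width = 1/1 - 0/1 = 1/1
  'a': [0/1 + 1/1*0/1, 0/1 + 1/1*1/3) = [0/1, 1/3)
  'd': [0/1 + 1/1*1/3, 0/1 + 1/1*5/6) = [1/3, 5/6) <- contains code 35/72
  'e': [0/1 + 1/1*5/6, 0/1 + 1/1*1/1) = [5/6, 1/1)
  emit 'd', narrow to [1/3, 5/6)
Step 2: interval [1/3, 5/6), width = 5/6 - 1/3 = 1/2
  'a': [1/3 + 1/2*0/1, 1/3 + 1/2*1/3) = [1/3, 1/2) <- contains code 35/72
  'd': [1/3 + 1/2*1/3, 1/3 + 1/2*5/6) = [1/2, 3/4)
  'e': [1/3 + 1/2*5/6, 1/3 + 1/2*1/1) = [3/4, 5/6)
  emit 'a', narrow to [1/3, 1/2)
Step 3: interval [1/3, 1/2), width = 1/2 - 1/3 = 1/6
  'a': [1/3 + 1/6*0/1, 1/3 + 1/6*1/3) = [1/3, 7/18)
  'd': [1/3 + 1/6*1/3, 1/3 + 1/6*5/6) = [7/18, 17/36)
  'e': [1/3 + 1/6*5/6, 1/3 + 1/6*1/1) = [17/36, 1/2) <- contains code 35/72
  emit 'e', narrow to [17/36, 1/2)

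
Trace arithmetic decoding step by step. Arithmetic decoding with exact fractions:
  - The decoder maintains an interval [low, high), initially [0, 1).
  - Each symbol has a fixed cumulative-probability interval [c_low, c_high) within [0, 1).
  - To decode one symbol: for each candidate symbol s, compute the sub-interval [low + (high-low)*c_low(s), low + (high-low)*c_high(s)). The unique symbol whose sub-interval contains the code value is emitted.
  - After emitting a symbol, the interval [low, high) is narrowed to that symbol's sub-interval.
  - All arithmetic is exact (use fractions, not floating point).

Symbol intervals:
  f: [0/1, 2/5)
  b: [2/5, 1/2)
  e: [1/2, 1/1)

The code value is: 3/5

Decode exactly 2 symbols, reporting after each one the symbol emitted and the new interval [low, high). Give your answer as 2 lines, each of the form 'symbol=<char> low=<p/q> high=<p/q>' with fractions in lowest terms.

Answer: symbol=e low=1/2 high=1/1
symbol=f low=1/2 high=7/10

Derivation:
Step 1: interval [0/1, 1/1), width = 1/1 - 0/1 = 1/1
  'f': [0/1 + 1/1*0/1, 0/1 + 1/1*2/5) = [0/1, 2/5)
  'b': [0/1 + 1/1*2/5, 0/1 + 1/1*1/2) = [2/5, 1/2)
  'e': [0/1 + 1/1*1/2, 0/1 + 1/1*1/1) = [1/2, 1/1) <- contains code 3/5
  emit 'e', narrow to [1/2, 1/1)
Step 2: interval [1/2, 1/1), width = 1/1 - 1/2 = 1/2
  'f': [1/2 + 1/2*0/1, 1/2 + 1/2*2/5) = [1/2, 7/10) <- contains code 3/5
  'b': [1/2 + 1/2*2/5, 1/2 + 1/2*1/2) = [7/10, 3/4)
  'e': [1/2 + 1/2*1/2, 1/2 + 1/2*1/1) = [3/4, 1/1)
  emit 'f', narrow to [1/2, 7/10)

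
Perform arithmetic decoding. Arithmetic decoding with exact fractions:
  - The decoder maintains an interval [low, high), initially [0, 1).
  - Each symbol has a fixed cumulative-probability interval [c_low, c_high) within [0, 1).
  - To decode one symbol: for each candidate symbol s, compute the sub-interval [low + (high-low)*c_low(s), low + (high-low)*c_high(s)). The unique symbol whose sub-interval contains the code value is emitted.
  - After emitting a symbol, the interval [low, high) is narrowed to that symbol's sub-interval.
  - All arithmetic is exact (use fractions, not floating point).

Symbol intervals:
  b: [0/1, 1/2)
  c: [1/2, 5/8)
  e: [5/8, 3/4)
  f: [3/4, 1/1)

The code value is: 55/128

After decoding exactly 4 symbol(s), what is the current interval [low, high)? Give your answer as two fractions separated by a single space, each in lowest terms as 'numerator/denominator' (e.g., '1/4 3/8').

Answer: 27/64 7/16

Derivation:
Step 1: interval [0/1, 1/1), width = 1/1 - 0/1 = 1/1
  'b': [0/1 + 1/1*0/1, 0/1 + 1/1*1/2) = [0/1, 1/2) <- contains code 55/128
  'c': [0/1 + 1/1*1/2, 0/1 + 1/1*5/8) = [1/2, 5/8)
  'e': [0/1 + 1/1*5/8, 0/1 + 1/1*3/4) = [5/8, 3/4)
  'f': [0/1 + 1/1*3/4, 0/1 + 1/1*1/1) = [3/4, 1/1)
  emit 'b', narrow to [0/1, 1/2)
Step 2: interval [0/1, 1/2), width = 1/2 - 0/1 = 1/2
  'b': [0/1 + 1/2*0/1, 0/1 + 1/2*1/2) = [0/1, 1/4)
  'c': [0/1 + 1/2*1/2, 0/1 + 1/2*5/8) = [1/4, 5/16)
  'e': [0/1 + 1/2*5/8, 0/1 + 1/2*3/4) = [5/16, 3/8)
  'f': [0/1 + 1/2*3/4, 0/1 + 1/2*1/1) = [3/8, 1/2) <- contains code 55/128
  emit 'f', narrow to [3/8, 1/2)
Step 3: interval [3/8, 1/2), width = 1/2 - 3/8 = 1/8
  'b': [3/8 + 1/8*0/1, 3/8 + 1/8*1/2) = [3/8, 7/16) <- contains code 55/128
  'c': [3/8 + 1/8*1/2, 3/8 + 1/8*5/8) = [7/16, 29/64)
  'e': [3/8 + 1/8*5/8, 3/8 + 1/8*3/4) = [29/64, 15/32)
  'f': [3/8 + 1/8*3/4, 3/8 + 1/8*1/1) = [15/32, 1/2)
  emit 'b', narrow to [3/8, 7/16)
Step 4: interval [3/8, 7/16), width = 7/16 - 3/8 = 1/16
  'b': [3/8 + 1/16*0/1, 3/8 + 1/16*1/2) = [3/8, 13/32)
  'c': [3/8 + 1/16*1/2, 3/8 + 1/16*5/8) = [13/32, 53/128)
  'e': [3/8 + 1/16*5/8, 3/8 + 1/16*3/4) = [53/128, 27/64)
  'f': [3/8 + 1/16*3/4, 3/8 + 1/16*1/1) = [27/64, 7/16) <- contains code 55/128
  emit 'f', narrow to [27/64, 7/16)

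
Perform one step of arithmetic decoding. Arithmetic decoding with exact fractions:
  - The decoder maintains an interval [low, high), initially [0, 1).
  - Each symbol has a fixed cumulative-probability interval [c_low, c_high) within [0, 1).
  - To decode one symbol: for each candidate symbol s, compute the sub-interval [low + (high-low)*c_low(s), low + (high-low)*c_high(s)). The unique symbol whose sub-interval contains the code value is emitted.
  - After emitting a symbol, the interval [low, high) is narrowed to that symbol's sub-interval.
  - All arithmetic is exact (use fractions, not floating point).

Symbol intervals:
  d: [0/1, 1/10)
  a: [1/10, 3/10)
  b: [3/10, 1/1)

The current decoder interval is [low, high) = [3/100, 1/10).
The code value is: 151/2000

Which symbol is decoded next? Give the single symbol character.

Interval width = high − low = 1/10 − 3/100 = 7/100
Scaled code = (code − low) / width = (151/2000 − 3/100) / 7/100 = 13/20
  d: [0/1, 1/10) 
  a: [1/10, 3/10) 
  b: [3/10, 1/1) ← scaled code falls here ✓

Answer: b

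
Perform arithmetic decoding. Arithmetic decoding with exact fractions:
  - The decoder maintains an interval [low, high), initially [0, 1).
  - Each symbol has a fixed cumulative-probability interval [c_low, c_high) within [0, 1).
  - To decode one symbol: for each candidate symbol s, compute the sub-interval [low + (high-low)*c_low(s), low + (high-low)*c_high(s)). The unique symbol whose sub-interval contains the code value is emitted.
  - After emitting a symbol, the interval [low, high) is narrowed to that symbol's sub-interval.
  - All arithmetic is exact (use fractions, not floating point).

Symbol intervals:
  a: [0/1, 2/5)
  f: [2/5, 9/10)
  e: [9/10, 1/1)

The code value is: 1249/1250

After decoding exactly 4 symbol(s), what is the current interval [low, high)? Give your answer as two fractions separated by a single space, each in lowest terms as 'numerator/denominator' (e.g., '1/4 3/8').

Answer: 999/1000 4997/5000

Derivation:
Step 1: interval [0/1, 1/1), width = 1/1 - 0/1 = 1/1
  'a': [0/1 + 1/1*0/1, 0/1 + 1/1*2/5) = [0/1, 2/5)
  'f': [0/1 + 1/1*2/5, 0/1 + 1/1*9/10) = [2/5, 9/10)
  'e': [0/1 + 1/1*9/10, 0/1 + 1/1*1/1) = [9/10, 1/1) <- contains code 1249/1250
  emit 'e', narrow to [9/10, 1/1)
Step 2: interval [9/10, 1/1), width = 1/1 - 9/10 = 1/10
  'a': [9/10 + 1/10*0/1, 9/10 + 1/10*2/5) = [9/10, 47/50)
  'f': [9/10 + 1/10*2/5, 9/10 + 1/10*9/10) = [47/50, 99/100)
  'e': [9/10 + 1/10*9/10, 9/10 + 1/10*1/1) = [99/100, 1/1) <- contains code 1249/1250
  emit 'e', narrow to [99/100, 1/1)
Step 3: interval [99/100, 1/1), width = 1/1 - 99/100 = 1/100
  'a': [99/100 + 1/100*0/1, 99/100 + 1/100*2/5) = [99/100, 497/500)
  'f': [99/100 + 1/100*2/5, 99/100 + 1/100*9/10) = [497/500, 999/1000)
  'e': [99/100 + 1/100*9/10, 99/100 + 1/100*1/1) = [999/1000, 1/1) <- contains code 1249/1250
  emit 'e', narrow to [999/1000, 1/1)
Step 4: interval [999/1000, 1/1), width = 1/1 - 999/1000 = 1/1000
  'a': [999/1000 + 1/1000*0/1, 999/1000 + 1/1000*2/5) = [999/1000, 4997/5000) <- contains code 1249/1250
  'f': [999/1000 + 1/1000*2/5, 999/1000 + 1/1000*9/10) = [4997/5000, 9999/10000)
  'e': [999/1000 + 1/1000*9/10, 999/1000 + 1/1000*1/1) = [9999/10000, 1/1)
  emit 'a', narrow to [999/1000, 4997/5000)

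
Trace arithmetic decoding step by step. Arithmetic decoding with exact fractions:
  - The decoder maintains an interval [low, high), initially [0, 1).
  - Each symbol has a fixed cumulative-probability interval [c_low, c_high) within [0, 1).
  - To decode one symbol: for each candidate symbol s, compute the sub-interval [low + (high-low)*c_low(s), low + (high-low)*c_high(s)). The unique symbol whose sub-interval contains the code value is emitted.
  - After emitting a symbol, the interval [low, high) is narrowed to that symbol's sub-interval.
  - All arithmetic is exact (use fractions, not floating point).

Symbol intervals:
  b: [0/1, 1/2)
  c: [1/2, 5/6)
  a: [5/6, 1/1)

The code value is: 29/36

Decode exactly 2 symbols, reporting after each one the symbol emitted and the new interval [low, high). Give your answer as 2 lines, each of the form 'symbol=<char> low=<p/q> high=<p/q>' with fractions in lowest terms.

Answer: symbol=c low=1/2 high=5/6
symbol=a low=7/9 high=5/6

Derivation:
Step 1: interval [0/1, 1/1), width = 1/1 - 0/1 = 1/1
  'b': [0/1 + 1/1*0/1, 0/1 + 1/1*1/2) = [0/1, 1/2)
  'c': [0/1 + 1/1*1/2, 0/1 + 1/1*5/6) = [1/2, 5/6) <- contains code 29/36
  'a': [0/1 + 1/1*5/6, 0/1 + 1/1*1/1) = [5/6, 1/1)
  emit 'c', narrow to [1/2, 5/6)
Step 2: interval [1/2, 5/6), width = 5/6 - 1/2 = 1/3
  'b': [1/2 + 1/3*0/1, 1/2 + 1/3*1/2) = [1/2, 2/3)
  'c': [1/2 + 1/3*1/2, 1/2 + 1/3*5/6) = [2/3, 7/9)
  'a': [1/2 + 1/3*5/6, 1/2 + 1/3*1/1) = [7/9, 5/6) <- contains code 29/36
  emit 'a', narrow to [7/9, 5/6)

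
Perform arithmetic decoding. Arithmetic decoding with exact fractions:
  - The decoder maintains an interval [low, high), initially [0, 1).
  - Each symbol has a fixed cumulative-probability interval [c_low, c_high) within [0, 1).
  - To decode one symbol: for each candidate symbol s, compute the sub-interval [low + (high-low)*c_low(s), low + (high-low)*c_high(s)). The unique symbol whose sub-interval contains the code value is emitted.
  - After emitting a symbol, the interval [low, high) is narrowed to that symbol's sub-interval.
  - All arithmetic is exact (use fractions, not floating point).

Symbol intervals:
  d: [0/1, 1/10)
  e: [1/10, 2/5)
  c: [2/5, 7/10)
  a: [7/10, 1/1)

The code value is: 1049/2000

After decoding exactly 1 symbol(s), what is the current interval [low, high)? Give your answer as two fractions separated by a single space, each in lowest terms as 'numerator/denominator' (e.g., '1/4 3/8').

Answer: 2/5 7/10

Derivation:
Step 1: interval [0/1, 1/1), width = 1/1 - 0/1 = 1/1
  'd': [0/1 + 1/1*0/1, 0/1 + 1/1*1/10) = [0/1, 1/10)
  'e': [0/1 + 1/1*1/10, 0/1 + 1/1*2/5) = [1/10, 2/5)
  'c': [0/1 + 1/1*2/5, 0/1 + 1/1*7/10) = [2/5, 7/10) <- contains code 1049/2000
  'a': [0/1 + 1/1*7/10, 0/1 + 1/1*1/1) = [7/10, 1/1)
  emit 'c', narrow to [2/5, 7/10)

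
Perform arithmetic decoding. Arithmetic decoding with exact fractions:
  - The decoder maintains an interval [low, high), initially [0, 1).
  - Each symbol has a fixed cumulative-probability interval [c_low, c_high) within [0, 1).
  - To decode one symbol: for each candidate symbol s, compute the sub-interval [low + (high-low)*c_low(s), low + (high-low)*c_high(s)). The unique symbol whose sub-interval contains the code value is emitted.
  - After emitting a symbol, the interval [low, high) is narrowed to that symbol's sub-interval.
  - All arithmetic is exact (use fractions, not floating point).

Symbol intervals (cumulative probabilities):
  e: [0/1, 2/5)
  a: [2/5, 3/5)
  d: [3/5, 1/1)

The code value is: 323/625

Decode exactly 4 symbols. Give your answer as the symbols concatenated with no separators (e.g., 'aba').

Answer: aadd

Derivation:
Step 1: interval [0/1, 1/1), width = 1/1 - 0/1 = 1/1
  'e': [0/1 + 1/1*0/1, 0/1 + 1/1*2/5) = [0/1, 2/5)
  'a': [0/1 + 1/1*2/5, 0/1 + 1/1*3/5) = [2/5, 3/5) <- contains code 323/625
  'd': [0/1 + 1/1*3/5, 0/1 + 1/1*1/1) = [3/5, 1/1)
  emit 'a', narrow to [2/5, 3/5)
Step 2: interval [2/5, 3/5), width = 3/5 - 2/5 = 1/5
  'e': [2/5 + 1/5*0/1, 2/5 + 1/5*2/5) = [2/5, 12/25)
  'a': [2/5 + 1/5*2/5, 2/5 + 1/5*3/5) = [12/25, 13/25) <- contains code 323/625
  'd': [2/5 + 1/5*3/5, 2/5 + 1/5*1/1) = [13/25, 3/5)
  emit 'a', narrow to [12/25, 13/25)
Step 3: interval [12/25, 13/25), width = 13/25 - 12/25 = 1/25
  'e': [12/25 + 1/25*0/1, 12/25 + 1/25*2/5) = [12/25, 62/125)
  'a': [12/25 + 1/25*2/5, 12/25 + 1/25*3/5) = [62/125, 63/125)
  'd': [12/25 + 1/25*3/5, 12/25 + 1/25*1/1) = [63/125, 13/25) <- contains code 323/625
  emit 'd', narrow to [63/125, 13/25)
Step 4: interval [63/125, 13/25), width = 13/25 - 63/125 = 2/125
  'e': [63/125 + 2/125*0/1, 63/125 + 2/125*2/5) = [63/125, 319/625)
  'a': [63/125 + 2/125*2/5, 63/125 + 2/125*3/5) = [319/625, 321/625)
  'd': [63/125 + 2/125*3/5, 63/125 + 2/125*1/1) = [321/625, 13/25) <- contains code 323/625
  emit 'd', narrow to [321/625, 13/25)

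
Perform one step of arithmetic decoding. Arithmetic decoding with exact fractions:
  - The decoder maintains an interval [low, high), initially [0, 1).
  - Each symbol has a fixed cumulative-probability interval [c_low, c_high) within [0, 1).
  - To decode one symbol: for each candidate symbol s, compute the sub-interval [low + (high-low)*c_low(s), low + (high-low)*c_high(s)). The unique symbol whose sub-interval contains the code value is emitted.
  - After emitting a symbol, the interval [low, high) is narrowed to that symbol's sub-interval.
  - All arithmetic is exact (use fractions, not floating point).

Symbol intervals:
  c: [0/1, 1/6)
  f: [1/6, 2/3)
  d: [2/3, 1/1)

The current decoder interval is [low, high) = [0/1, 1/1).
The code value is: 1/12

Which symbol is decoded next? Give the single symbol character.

Interval width = high − low = 1/1 − 0/1 = 1/1
Scaled code = (code − low) / width = (1/12 − 0/1) / 1/1 = 1/12
  c: [0/1, 1/6) ← scaled code falls here ✓
  f: [1/6, 2/3) 
  d: [2/3, 1/1) 

Answer: c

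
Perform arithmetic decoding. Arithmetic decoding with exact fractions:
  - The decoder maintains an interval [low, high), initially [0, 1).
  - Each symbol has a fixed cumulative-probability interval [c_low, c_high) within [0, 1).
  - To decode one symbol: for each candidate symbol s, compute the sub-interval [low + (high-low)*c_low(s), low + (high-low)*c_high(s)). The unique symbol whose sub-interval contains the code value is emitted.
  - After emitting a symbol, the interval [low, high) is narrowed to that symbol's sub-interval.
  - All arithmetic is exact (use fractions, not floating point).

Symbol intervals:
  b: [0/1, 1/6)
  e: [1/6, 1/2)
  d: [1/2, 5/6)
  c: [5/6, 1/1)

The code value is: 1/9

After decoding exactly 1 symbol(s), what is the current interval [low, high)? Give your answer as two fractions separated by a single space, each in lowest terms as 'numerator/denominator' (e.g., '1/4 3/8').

Answer: 0/1 1/6

Derivation:
Step 1: interval [0/1, 1/1), width = 1/1 - 0/1 = 1/1
  'b': [0/1 + 1/1*0/1, 0/1 + 1/1*1/6) = [0/1, 1/6) <- contains code 1/9
  'e': [0/1 + 1/1*1/6, 0/1 + 1/1*1/2) = [1/6, 1/2)
  'd': [0/1 + 1/1*1/2, 0/1 + 1/1*5/6) = [1/2, 5/6)
  'c': [0/1 + 1/1*5/6, 0/1 + 1/1*1/1) = [5/6, 1/1)
  emit 'b', narrow to [0/1, 1/6)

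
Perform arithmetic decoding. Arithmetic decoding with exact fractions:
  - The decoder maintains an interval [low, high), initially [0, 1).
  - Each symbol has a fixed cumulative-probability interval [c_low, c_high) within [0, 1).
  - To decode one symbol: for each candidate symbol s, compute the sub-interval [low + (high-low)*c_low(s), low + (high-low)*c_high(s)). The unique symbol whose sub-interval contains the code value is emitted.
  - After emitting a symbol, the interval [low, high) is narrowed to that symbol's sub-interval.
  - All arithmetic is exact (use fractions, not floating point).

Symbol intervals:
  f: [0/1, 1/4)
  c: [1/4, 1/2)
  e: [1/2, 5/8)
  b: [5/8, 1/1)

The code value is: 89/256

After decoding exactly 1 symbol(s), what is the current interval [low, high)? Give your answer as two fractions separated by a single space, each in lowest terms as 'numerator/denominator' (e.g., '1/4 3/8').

Answer: 1/4 1/2

Derivation:
Step 1: interval [0/1, 1/1), width = 1/1 - 0/1 = 1/1
  'f': [0/1 + 1/1*0/1, 0/1 + 1/1*1/4) = [0/1, 1/4)
  'c': [0/1 + 1/1*1/4, 0/1 + 1/1*1/2) = [1/4, 1/2) <- contains code 89/256
  'e': [0/1 + 1/1*1/2, 0/1 + 1/1*5/8) = [1/2, 5/8)
  'b': [0/1 + 1/1*5/8, 0/1 + 1/1*1/1) = [5/8, 1/1)
  emit 'c', narrow to [1/4, 1/2)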